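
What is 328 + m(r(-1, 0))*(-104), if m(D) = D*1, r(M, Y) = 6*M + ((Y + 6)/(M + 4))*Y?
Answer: 952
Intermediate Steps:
r(M, Y) = 6*M + Y*(6 + Y)/(4 + M) (r(M, Y) = 6*M + ((6 + Y)/(4 + M))*Y = 6*M + Y*(6 + Y)/(4 + M))
m(D) = D
328 + m(r(-1, 0))*(-104) = 328 + ((0² + 6*0 + 6*(-1)² + 24*(-1))/(4 - 1))*(-104) = 328 + ((0 + 0 + 6*1 - 24)/3)*(-104) = 328 + ((0 + 0 + 6 - 24)/3)*(-104) = 328 + ((⅓)*(-18))*(-104) = 328 - 6*(-104) = 328 + 624 = 952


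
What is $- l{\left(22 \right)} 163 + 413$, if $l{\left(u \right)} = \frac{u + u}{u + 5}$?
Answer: $\frac{3979}{27} \approx 147.37$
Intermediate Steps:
$l{\left(u \right)} = \frac{2 u}{5 + u}$
$- l{\left(22 \right)} 163 + 413 = - \frac{2 \cdot 22}{5 + 22} \cdot 163 + 413 = - \frac{2 \cdot 22}{27} \cdot 163 + 413 = \left(-1\right) \frac{44}{27} \cdot 163 + 413 = \left(- \frac{44}{27}\right) 163 + 413 = - \frac{7172}{27} + 413 = \frac{3979}{27}$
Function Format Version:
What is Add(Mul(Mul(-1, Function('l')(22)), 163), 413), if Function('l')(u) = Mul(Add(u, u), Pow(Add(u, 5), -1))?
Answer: Rational(3979, 27) ≈ 147.37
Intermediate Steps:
Function('l')(u) = Mul(2, u, Pow(Add(5, u), -1)) (Function('l')(u) = Mul(Mul(2, u), Pow(Add(5, u), -1)) = Mul(2, u, Pow(Add(5, u), -1)))
Add(Mul(Mul(-1, Function('l')(22)), 163), 413) = Add(Mul(Mul(-1, Mul(2, 22, Pow(Add(5, 22), -1))), 163), 413) = Add(Mul(Mul(-1, Mul(2, 22, Pow(27, -1))), 163), 413) = Add(Mul(Mul(-1, Mul(2, 22, Rational(1, 27))), 163), 413) = Add(Mul(Mul(-1, Rational(44, 27)), 163), 413) = Add(Mul(Rational(-44, 27), 163), 413) = Add(Rational(-7172, 27), 413) = Rational(3979, 27)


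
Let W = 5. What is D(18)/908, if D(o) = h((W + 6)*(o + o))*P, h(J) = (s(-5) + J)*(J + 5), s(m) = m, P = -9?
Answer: -1411119/908 ≈ -1554.1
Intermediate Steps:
h(J) = (-5 + J)*(5 + J) (h(J) = (-5 + J)*(J + 5) = (-5 + J)*(5 + J))
D(o) = 225 - 4356*o**2 (D(o) = (-25 + ((5 + 6)*(o + o))**2)*(-9) = (-25 + (11*(2*o))**2)*(-9) = (-25 + (22*o)**2)*(-9) = (-25 + 484*o**2)*(-9) = 225 - 4356*o**2)
D(18)/908 = (225 - 4356*18**2)/908 = (225 - 4356*324)*(1/908) = (225 - 1411344)*(1/908) = -1411119*1/908 = -1411119/908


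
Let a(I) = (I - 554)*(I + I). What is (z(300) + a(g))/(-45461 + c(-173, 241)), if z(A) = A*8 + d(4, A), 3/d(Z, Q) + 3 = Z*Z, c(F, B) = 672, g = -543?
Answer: -15518649/582257 ≈ -26.653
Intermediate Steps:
d(Z, Q) = 3/(-3 + Z**2) (d(Z, Q) = 3/(-3 + Z*Z) = 3/(-3 + Z**2))
a(I) = 2*I*(-554 + I) (a(I) = (-554 + I)*(2*I) = 2*I*(-554 + I))
z(A) = 3/13 + 8*A (z(A) = A*8 + 3/(-3 + 4**2) = 8*A + 3/(-3 + 16) = 8*A + 3/13 = 3/13 + 8*A)
(z(300) + a(g))/(-45461 + c(-173, 241)) = ((3/13 + 8*300) + 2*(-543)*(-554 - 543))/(-45461 + 672) = ((3/13 + 2400) + 2*(-543)*(-1097))/(-44789) = (31203/13 + 1191342)*(-1/44789) = (15518649/13)*(-1/44789) = -15518649/582257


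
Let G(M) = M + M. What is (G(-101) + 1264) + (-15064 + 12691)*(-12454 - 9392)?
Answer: 51841620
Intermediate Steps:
G(M) = 2*M
(G(-101) + 1264) + (-15064 + 12691)*(-12454 - 9392) = (2*(-101) + 1264) + (-15064 + 12691)*(-12454 - 9392) = (-202 + 1264) - 2373*(-21846) = 1062 + 51840558 = 51841620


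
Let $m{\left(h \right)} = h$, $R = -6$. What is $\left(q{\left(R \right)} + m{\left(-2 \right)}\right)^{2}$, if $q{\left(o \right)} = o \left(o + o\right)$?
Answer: $4900$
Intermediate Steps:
$q{\left(o \right)} = 2 o^{2}$ ($q{\left(o \right)} = o 2 o = 2 o^{2}$)
$\left(q{\left(R \right)} + m{\left(-2 \right)}\right)^{2} = \left(2 \left(-6\right)^{2} - 2\right)^{2} = \left(2 \cdot 36 - 2\right)^{2} = \left(72 - 2\right)^{2} = 70^{2} = 4900$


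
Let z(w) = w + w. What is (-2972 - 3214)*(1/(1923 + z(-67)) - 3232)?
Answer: 35767742742/1789 ≈ 1.9993e+7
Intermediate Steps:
z(w) = 2*w
(-2972 - 3214)*(1/(1923 + z(-67)) - 3232) = (-2972 - 3214)*(1/(1923 + 2*(-67)) - 3232) = -6186*(1/(1923 - 134) - 3232) = -6186*(1/1789 - 3232) = -6186*(-5782047/1789) = 35767742742/1789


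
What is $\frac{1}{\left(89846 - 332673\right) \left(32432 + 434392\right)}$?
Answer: $- \frac{1}{113357471448} \approx -8.8217 \cdot 10^{-12}$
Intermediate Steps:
$\frac{1}{\left(89846 - 332673\right) \left(32432 + 434392\right)} = \frac{1}{\left(-242827\right) 466824} = \frac{1}{-113357471448} = - \frac{1}{113357471448}$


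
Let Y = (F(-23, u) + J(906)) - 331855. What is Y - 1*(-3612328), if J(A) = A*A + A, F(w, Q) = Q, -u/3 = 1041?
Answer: 4099092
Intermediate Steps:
u = -3123 (u = -3*1041 = -3123)
J(A) = A + A² (J(A) = A² + A = A + A²)
Y = 486764 (Y = (-3123 + 906*(1 + 906)) - 331855 = (-3123 + 906*907) - 331855 = (-3123 + 821742) - 331855 = 818619 - 331855 = 486764)
Y - 1*(-3612328) = 486764 - 1*(-3612328) = 486764 + 3612328 = 4099092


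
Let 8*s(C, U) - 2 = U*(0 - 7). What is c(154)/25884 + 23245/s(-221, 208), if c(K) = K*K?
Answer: -597363197/4704417 ≈ -126.98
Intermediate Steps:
c(K) = K**2
s(C, U) = 1/4 - 7*U/8 (s(C, U) = 1/4 + (U*(0 - 7))/8 = 1/4 + (U*(-7))/8 = 1/4 + (-7*U)/8 = 1/4 - 7*U/8)
c(154)/25884 + 23245/s(-221, 208) = 154**2/25884 + 23245/(1/4 - 7/8*208) = 23716*(1/25884) + 23245/(1/4 - 182) = 5929/6471 + 23245/(-727/4) = 5929/6471 + 23245*(-4/727) = 5929/6471 - 92980/727 = -597363197/4704417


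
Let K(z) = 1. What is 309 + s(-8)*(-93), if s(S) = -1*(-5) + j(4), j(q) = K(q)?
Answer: -249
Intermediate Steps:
j(q) = 1
s(S) = 6 (s(S) = -1*(-5) + 1 = 5 + 1 = 6)
309 + s(-8)*(-93) = 309 + 6*(-93) = 309 - 558 = -249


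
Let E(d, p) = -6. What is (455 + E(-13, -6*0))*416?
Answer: 186784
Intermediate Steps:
(455 + E(-13, -6*0))*416 = (455 - 6)*416 = 449*416 = 186784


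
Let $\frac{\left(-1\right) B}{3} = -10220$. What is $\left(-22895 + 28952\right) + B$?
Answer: $36717$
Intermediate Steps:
$B = 30660$ ($B = \left(-3\right) \left(-10220\right) = 30660$)
$\left(-22895 + 28952\right) + B = \left(-22895 + 28952\right) + 30660 = 6057 + 30660 = 36717$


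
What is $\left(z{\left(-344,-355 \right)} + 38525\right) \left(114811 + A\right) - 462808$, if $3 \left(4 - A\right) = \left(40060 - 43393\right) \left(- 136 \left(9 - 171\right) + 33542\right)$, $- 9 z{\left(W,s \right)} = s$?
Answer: $\frac{21469507000048}{9} \approx 2.3855 \cdot 10^{12}$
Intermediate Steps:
$z{\left(W,s \right)} = - \frac{s}{9}$
$A = 61742718$ ($A = 4 - \frac{\left(40060 - 43393\right) \left(- 136 \left(9 - 171\right) + 33542\right)}{3} = 4 - \frac{\left(-3333\right) \left(\left(-136\right) \left(-162\right) + 33542\right)}{3} = 4 - \frac{\left(-3333\right) \left(22032 + 33542\right)}{3} = 4 - \frac{\left(-3333\right) 55574}{3} = 4 - -61742714 = 4 + 61742714 = 61742718$)
$\left(z{\left(-344,-355 \right)} + 38525\right) \left(114811 + A\right) - 462808 = \left(\left(- \frac{1}{9}\right) \left(-355\right) + 38525\right) \left(114811 + 61742718\right) - 462808 = \left(\frac{355}{9} + 38525\right) 61857529 - 462808 = \frac{347080}{9} \cdot 61857529 - 462808 = \frac{21469511165320}{9} - 462808 = \frac{21469507000048}{9}$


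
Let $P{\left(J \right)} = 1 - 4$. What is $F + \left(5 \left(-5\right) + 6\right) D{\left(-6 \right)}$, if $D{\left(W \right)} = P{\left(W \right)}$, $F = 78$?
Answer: $135$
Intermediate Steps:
$P{\left(J \right)} = -3$
$D{\left(W \right)} = -3$
$F + \left(5 \left(-5\right) + 6\right) D{\left(-6 \right)} = 78 + \left(5 \left(-5\right) + 6\right) \left(-3\right) = 78 + \left(-25 + 6\right) \left(-3\right) = 78 - -57 = 78 + 57 = 135$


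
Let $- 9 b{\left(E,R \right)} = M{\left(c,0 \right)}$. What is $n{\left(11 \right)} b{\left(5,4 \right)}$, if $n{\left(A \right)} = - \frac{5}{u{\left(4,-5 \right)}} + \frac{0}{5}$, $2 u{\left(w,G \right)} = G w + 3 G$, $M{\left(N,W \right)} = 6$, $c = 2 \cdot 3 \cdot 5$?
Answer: $- \frac{4}{21} \approx -0.19048$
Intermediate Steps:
$c = 30$ ($c = 2 \cdot 15 = 30$)
$b{\left(E,R \right)} = - \frac{2}{3}$ ($b{\left(E,R \right)} = \left(- \frac{1}{9}\right) 6 = - \frac{2}{3}$)
$u{\left(w,G \right)} = \frac{3 G}{2} + \frac{G w}{2}$ ($u{\left(w,G \right)} = \frac{G w + 3 G}{2} = \frac{3 G + G w}{2} = \frac{3 G}{2} + \frac{G w}{2}$)
$n{\left(A \right)} = \frac{2}{7}$ ($n{\left(A \right)} = - \frac{5}{\frac{1}{2} \left(-5\right) \left(3 + 4\right)} + \frac{0}{5} = - \frac{5}{\frac{1}{2} \left(-5\right) 7} + 0 \cdot \frac{1}{5} = - \frac{5}{- \frac{35}{2}} + 0 = \left(-5\right) \left(- \frac{2}{35}\right) + 0 = \frac{2}{7} + 0 = \frac{2}{7}$)
$n{\left(11 \right)} b{\left(5,4 \right)} = \frac{2}{7} \left(- \frac{2}{3}\right) = - \frac{4}{21}$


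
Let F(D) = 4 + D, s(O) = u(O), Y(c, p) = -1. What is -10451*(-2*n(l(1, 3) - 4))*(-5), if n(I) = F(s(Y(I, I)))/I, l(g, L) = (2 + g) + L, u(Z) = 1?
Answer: -261275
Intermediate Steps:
s(O) = 1
l(g, L) = 2 + L + g
n(I) = 5/I (n(I) = (4 + 1)/I = 5/I)
-10451*(-2*n(l(1, 3) - 4))*(-5) = -10451*(-10/((2 + 3 + 1) - 4))*(-5) = -10451*(-10/(6 - 4))*(-5) = -10451*(-10/2)*(-5) = -10451*(-2*5/2)*(-5) = -(-52255)*(-5) = -10451*25 = -261275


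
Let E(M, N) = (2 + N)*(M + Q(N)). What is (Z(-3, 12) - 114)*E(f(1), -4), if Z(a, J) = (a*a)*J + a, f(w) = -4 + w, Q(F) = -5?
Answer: -144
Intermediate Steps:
Z(a, J) = a + J*a² (Z(a, J) = a²*J + a = J*a² + a = a + J*a²)
E(M, N) = (-5 + M)*(2 + N) (E(M, N) = (2 + N)*(M - 5) = (2 + N)*(-5 + M) = (-5 + M)*(2 + N))
(Z(-3, 12) - 114)*E(f(1), -4) = (-3*(1 + 12*(-3)) - 114)*(-10 - 5*(-4) + 2*(-4 + 1) + (-4 + 1)*(-4)) = (-3*(1 - 36) - 114)*(-10 + 20 + 2*(-3) - 3*(-4)) = (-3*(-35) - 114)*(-10 + 20 - 6 + 12) = (105 - 114)*16 = -9*16 = -144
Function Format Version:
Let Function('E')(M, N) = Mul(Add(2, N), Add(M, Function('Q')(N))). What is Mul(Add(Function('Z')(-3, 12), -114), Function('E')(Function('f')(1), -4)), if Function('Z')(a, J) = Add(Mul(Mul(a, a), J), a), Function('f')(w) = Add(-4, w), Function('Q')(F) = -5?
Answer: -144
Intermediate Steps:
Function('Z')(a, J) = Add(a, Mul(J, Pow(a, 2))) (Function('Z')(a, J) = Add(Mul(Pow(a, 2), J), a) = Add(Mul(J, Pow(a, 2)), a) = Add(a, Mul(J, Pow(a, 2))))
Function('E')(M, N) = Mul(Add(-5, M), Add(2, N)) (Function('E')(M, N) = Mul(Add(2, N), Add(M, -5)) = Mul(Add(2, N), Add(-5, M)) = Mul(Add(-5, M), Add(2, N)))
Mul(Add(Function('Z')(-3, 12), -114), Function('E')(Function('f')(1), -4)) = Mul(Add(Mul(-3, Add(1, Mul(12, -3))), -114), Add(-10, Mul(-5, -4), Mul(2, Add(-4, 1)), Mul(Add(-4, 1), -4))) = Mul(Add(Mul(-3, Add(1, -36)), -114), Add(-10, 20, Mul(2, -3), Mul(-3, -4))) = Mul(Add(Mul(-3, -35), -114), Add(-10, 20, -6, 12)) = Mul(Add(105, -114), 16) = Mul(-9, 16) = -144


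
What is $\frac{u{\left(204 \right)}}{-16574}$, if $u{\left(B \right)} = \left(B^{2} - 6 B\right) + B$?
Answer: $- \frac{20298}{8287} \approx -2.4494$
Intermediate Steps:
$u{\left(B \right)} = B^{2} - 5 B$
$\frac{u{\left(204 \right)}}{-16574} = \frac{204 \left(-5 + 204\right)}{-16574} = 204 \cdot 199 \left(- \frac{1}{16574}\right) = 40596 \left(- \frac{1}{16574}\right) = - \frac{20298}{8287}$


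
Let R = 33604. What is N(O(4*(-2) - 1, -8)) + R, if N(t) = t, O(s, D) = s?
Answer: 33595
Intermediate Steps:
N(O(4*(-2) - 1, -8)) + R = (4*(-2) - 1) + 33604 = (-8 - 1) + 33604 = -9 + 33604 = 33595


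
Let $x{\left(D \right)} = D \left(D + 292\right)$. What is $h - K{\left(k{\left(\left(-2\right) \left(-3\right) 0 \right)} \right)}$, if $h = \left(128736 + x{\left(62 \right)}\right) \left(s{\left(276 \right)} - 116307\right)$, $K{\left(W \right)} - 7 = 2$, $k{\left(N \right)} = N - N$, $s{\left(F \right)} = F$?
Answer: $-17484015213$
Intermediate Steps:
$x{\left(D \right)} = D \left(292 + D\right)$
$k{\left(N \right)} = 0$
$K{\left(W \right)} = 9$ ($K{\left(W \right)} = 7 + 2 = 9$)
$h = -17484015204$ ($h = \left(128736 + 62 \left(292 + 62\right)\right) \left(276 - 116307\right) = \left(128736 + 62 \cdot 354\right) \left(-116031\right) = \left(128736 + 21948\right) \left(-116031\right) = 150684 \left(-116031\right) = -17484015204$)
$h - K{\left(k{\left(\left(-2\right) \left(-3\right) 0 \right)} \right)} = -17484015204 - 9 = -17484015213$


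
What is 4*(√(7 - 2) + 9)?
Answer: 36 + 4*√5 ≈ 44.944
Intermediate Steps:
4*(√(7 - 2) + 9) = 4*(√5 + 9) = 4*(9 + √5) = 36 + 4*√5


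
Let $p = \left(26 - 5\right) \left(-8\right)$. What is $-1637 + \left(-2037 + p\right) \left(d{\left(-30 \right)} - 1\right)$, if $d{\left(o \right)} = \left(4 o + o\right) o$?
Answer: $-9921932$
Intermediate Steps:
$d{\left(o \right)} = 5 o^{2}$ ($d{\left(o \right)} = 5 o o = 5 o^{2}$)
$p = -168$ ($p = 21 \left(-8\right) = -168$)
$-1637 + \left(-2037 + p\right) \left(d{\left(-30 \right)} - 1\right) = -1637 + \left(-2037 - 168\right) \left(5 \left(-30\right)^{2} - 1\right) = -1637 - 2205 \left(5 \cdot 900 - 1\right) = -1637 - 2205 \left(4500 - 1\right) = -1637 - 9920295 = -9921932$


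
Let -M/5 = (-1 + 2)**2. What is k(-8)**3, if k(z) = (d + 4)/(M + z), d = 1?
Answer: -125/2197 ≈ -0.056896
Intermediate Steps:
M = -5 (M = -5*(-1 + 2)**2 = -5*1**2 = -5*1 = -5)
k(z) = 5/(-5 + z) (k(z) = (1 + 4)/(-5 + z) = 5/(-5 + z))
k(-8)**3 = (5/(-5 - 8))**3 = (5/(-13))**3 = (5*(-1/13))**3 = (-5/13)**3 = -125/2197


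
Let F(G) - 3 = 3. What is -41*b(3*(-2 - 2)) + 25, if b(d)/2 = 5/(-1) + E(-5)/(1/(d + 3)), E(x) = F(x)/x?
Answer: -2253/5 ≈ -450.60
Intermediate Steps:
F(G) = 6 (F(G) = 3 + 3 = 6)
E(x) = 6/x
b(d) = -86/5 - 12*d/5 (b(d) = 2*(5/(-1) + (6/(-5))/(1/(d + 3))) = 2*(5*(-1) + (6*(-1/5))/(1/(3 + d))) = 2*(-5 - 6*(3 + d)/5) = 2*(-5 + (-18/5 - 6*d/5)) = 2*(-43/5 - 6*d/5) = -86/5 - 12*d/5)
-41*b(3*(-2 - 2)) + 25 = -41*(-86/5 - 36*(-2 - 2)/5) + 25 = -41*(-86/5 - 36*(-4)/5) + 25 = -41*(-86/5 - 12/5*(-12)) + 25 = -41*(-86/5 + 144/5) + 25 = -41*58/5 + 25 = -2378/5 + 25 = -2253/5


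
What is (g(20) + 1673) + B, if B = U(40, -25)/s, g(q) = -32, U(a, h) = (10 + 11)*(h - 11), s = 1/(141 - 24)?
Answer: -86811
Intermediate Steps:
s = 1/117 ≈ 0.0085470
U(a, h) = -231 + 21*h (U(a, h) = 21*(-11 + h) = -231 + 21*h)
B = -88452 (B = (-231 + 21*(-25))/(1/117) = (-231 - 525)*117 = -756*117 = -88452)
(g(20) + 1673) + B = (-32 + 1673) - 88452 = 1641 - 88452 = -86811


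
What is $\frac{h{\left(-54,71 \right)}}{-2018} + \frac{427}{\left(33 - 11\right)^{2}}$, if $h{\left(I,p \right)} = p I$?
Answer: $\frac{1358671}{488356} \approx 2.7821$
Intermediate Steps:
$h{\left(I,p \right)} = I p$
$\frac{h{\left(-54,71 \right)}}{-2018} + \frac{427}{\left(33 - 11\right)^{2}} = \frac{\left(-54\right) 71}{-2018} + \frac{427}{\left(33 - 11\right)^{2}} = \left(-3834\right) \left(- \frac{1}{2018}\right) + \frac{427}{22^{2}} = \frac{1917}{1009} + \frac{427}{484} = \frac{1358671}{488356}$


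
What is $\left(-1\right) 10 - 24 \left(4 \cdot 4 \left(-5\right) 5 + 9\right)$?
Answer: $9374$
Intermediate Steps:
$\left(-1\right) 10 - 24 \left(4 \cdot 4 \left(-5\right) 5 + 9\right) = -10 - 24 \left(16 \left(-5\right) 5 + 9\right) = -10 - 24 \left(\left(-80\right) 5 + 9\right) = -10 - 24 \left(-400 + 9\right) = -10 - -9384 = -10 + 9384 = 9374$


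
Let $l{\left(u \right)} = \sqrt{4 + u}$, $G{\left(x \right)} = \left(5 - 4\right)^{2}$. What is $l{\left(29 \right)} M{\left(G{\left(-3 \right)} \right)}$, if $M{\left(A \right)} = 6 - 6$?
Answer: $0$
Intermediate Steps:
$G{\left(x \right)} = 1$ ($G{\left(x \right)} = 1^{2} = 1$)
$M{\left(A \right)} = 0$ ($M{\left(A \right)} = 6 - 6 = 0$)
$l{\left(29 \right)} M{\left(G{\left(-3 \right)} \right)} = \sqrt{4 + 29} \cdot 0 = \sqrt{33} \cdot 0 = 0$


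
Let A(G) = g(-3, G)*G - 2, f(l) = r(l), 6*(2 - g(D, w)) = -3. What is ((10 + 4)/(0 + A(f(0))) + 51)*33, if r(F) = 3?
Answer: 1767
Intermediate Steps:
g(D, w) = 5/2 (g(D, w) = 2 - 1/6*(-3) = 2 + 1/2 = 5/2)
f(l) = 3
A(G) = -2 + 5*G/2 (A(G) = 5*G/2 - 2 = -2 + 5*G/2)
((10 + 4)/(0 + A(f(0))) + 51)*33 = ((10 + 4)/(0 + (-2 + (5/2)*3)) + 51)*33 = (14/(0 + (-2 + 15/2)) + 51)*33 = (14/(0 + 11/2) + 51)*33 = (14/(11/2) + 51)*33 = (14*(2/11) + 51)*33 = (28/11 + 51)*33 = (589/11)*33 = 1767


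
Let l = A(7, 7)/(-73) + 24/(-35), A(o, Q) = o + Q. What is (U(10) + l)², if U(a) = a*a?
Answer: 64139614564/6528025 ≈ 9825.3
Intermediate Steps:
U(a) = a²
A(o, Q) = Q + o
l = -2242/2555 (l = (7 + 7)/(-73) + 24/(-35) = 14*(-1/73) + 24*(-1/35) = -14/73 - 24/35 = -2242/2555 ≈ -0.87749)
(U(10) + l)² = (10² - 2242/2555)² = (100 - 2242/2555)² = (253258/2555)² = 64139614564/6528025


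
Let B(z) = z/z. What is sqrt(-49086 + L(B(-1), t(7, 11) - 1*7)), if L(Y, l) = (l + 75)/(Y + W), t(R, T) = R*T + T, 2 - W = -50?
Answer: I*sqrt(137874306)/53 ≈ 221.55*I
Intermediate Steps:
W = 52 (W = 2 - 1*(-50) = 2 + 50 = 52)
B(z) = 1
t(R, T) = T + R*T
L(Y, l) = (75 + l)/(52 + Y) (L(Y, l) = (l + 75)/(Y + 52) = (75 + l)/(52 + Y))
sqrt(-49086 + L(B(-1), t(7, 11) - 1*7)) = sqrt(-49086 + (75 + (11*(1 + 7) - 1*7))/(52 + 1)) = sqrt(-49086 + (75 + (11*8 - 7))/53) = sqrt(-49086 + (75 + (88 - 7))/53) = sqrt(-49086 + (75 + 81)/53) = sqrt(-49086 + (1/53)*156) = sqrt(-49086 + 156/53) = sqrt(-2601402/53) = I*sqrt(137874306)/53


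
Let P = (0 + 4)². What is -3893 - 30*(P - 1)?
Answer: -4343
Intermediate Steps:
P = 16 (P = 4² = 16)
-3893 - 30*(P - 1) = -3893 - 30*(16 - 1) = -3893 - 30*15 = -3893 - 450 = -4343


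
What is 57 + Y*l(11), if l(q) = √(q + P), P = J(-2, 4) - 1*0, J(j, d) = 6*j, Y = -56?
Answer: 57 - 56*I ≈ 57.0 - 56.0*I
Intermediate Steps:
P = -12 (P = 6*(-2) - 1*0 = -12 + 0 = -12)
l(q) = √(-12 + q) (l(q) = √(q - 12) = √(-12 + q))
57 + Y*l(11) = 57 - 56*√(-12 + 11) = 57 - 56*I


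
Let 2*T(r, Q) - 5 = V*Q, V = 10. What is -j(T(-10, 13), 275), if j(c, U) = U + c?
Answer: -685/2 ≈ -342.50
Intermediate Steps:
T(r, Q) = 5/2 + 5*Q (T(r, Q) = 5/2 + (10*Q)/2 = 5/2 + 5*Q)
-j(T(-10, 13), 275) = -(275 + (5/2 + 5*13)) = -(275 + (5/2 + 65)) = -(275 + 135/2) = -1*685/2 = -685/2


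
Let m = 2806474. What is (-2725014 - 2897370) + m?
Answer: -2815910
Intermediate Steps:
(-2725014 - 2897370) + m = (-2725014 - 2897370) + 2806474 = -5622384 + 2806474 = -2815910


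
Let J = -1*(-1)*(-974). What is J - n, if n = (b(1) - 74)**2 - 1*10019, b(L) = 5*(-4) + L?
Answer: 396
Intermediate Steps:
b(L) = -20 + L
n = -1370 (n = ((-20 + 1) - 74)**2 - 1*10019 = (-19 - 74)**2 - 10019 = (-93)**2 - 10019 = 8649 - 10019 = -1370)
J = -974 (J = 1*(-974) = -974)
J - n = -974 - 1*(-1370) = -974 + 1370 = 396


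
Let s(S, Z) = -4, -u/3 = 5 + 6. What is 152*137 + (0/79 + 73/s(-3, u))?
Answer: 83223/4 ≈ 20806.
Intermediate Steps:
u = -33 (u = -3*(5 + 6) = -3*11 = -33)
152*137 + (0/79 + 73/s(-3, u)) = 152*137 + (0/79 + 73/(-4)) = 20824 + (0*(1/79) + 73*(-¼)) = 20824 + (0 - 73/4) = 20824 - 73/4 = 83223/4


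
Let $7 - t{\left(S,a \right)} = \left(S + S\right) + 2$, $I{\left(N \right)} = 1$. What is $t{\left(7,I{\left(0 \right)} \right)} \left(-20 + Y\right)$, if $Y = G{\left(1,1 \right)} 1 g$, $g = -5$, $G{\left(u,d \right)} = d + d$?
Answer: $270$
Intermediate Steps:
$G{\left(u,d \right)} = 2 d$
$t{\left(S,a \right)} = 5 - 2 S$ ($t{\left(S,a \right)} = 7 - \left(\left(S + S\right) + 2\right) = 7 - \left(2 S + 2\right) = 7 - \left(2 + 2 S\right) = 5 - 2 S$)
$Y = -10$ ($Y = 2 \cdot 1 \cdot 1 \left(-5\right) = 2 \cdot 1 \left(-5\right) = 2 \left(-5\right) = -10$)
$t{\left(7,I{\left(0 \right)} \right)} \left(-20 + Y\right) = \left(5 - 14\right) \left(-20 - 10\right) = \left(5 - 14\right) \left(-30\right) = \left(-9\right) \left(-30\right) = 270$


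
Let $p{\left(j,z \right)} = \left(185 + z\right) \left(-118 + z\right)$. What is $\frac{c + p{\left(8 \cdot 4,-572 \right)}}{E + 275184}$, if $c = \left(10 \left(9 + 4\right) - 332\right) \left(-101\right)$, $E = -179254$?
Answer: $\frac{143716}{47965} \approx 2.9963$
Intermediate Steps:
$p{\left(j,z \right)} = \left(-118 + z\right) \left(185 + z\right)$
$c = 20402$ ($c = \left(10 \cdot 13 - 332\right) \left(-101\right) = \left(130 - 332\right) \left(-101\right) = \left(-202\right) \left(-101\right) = 20402$)
$\frac{c + p{\left(8 \cdot 4,-572 \right)}}{E + 275184} = \frac{20402 + \left(-21830 + \left(-572\right)^{2} + 67 \left(-572\right)\right)}{-179254 + 275184} = \frac{20402 - -267030}{95930} = \left(20402 + 267030\right) \frac{1}{95930} = 287432 \cdot \frac{1}{95930} = \frac{143716}{47965}$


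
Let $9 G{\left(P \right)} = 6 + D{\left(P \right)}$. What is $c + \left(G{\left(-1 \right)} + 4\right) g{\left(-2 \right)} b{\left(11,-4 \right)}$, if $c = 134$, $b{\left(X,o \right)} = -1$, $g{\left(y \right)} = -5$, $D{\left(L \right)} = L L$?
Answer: $\frac{1421}{9} \approx 157.89$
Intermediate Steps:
$D{\left(L \right)} = L^{2}$
$G{\left(P \right)} = \frac{2}{3} + \frac{P^{2}}{9}$ ($G{\left(P \right)} = \frac{6 + P^{2}}{9} = \frac{2}{3} + \frac{P^{2}}{9}$)
$c + \left(G{\left(-1 \right)} + 4\right) g{\left(-2 \right)} b{\left(11,-4 \right)} = 134 + \left(\left(\frac{2}{3} + \frac{\left(-1\right)^{2}}{9}\right) + 4\right) \left(-5\right) \left(-1\right) = 134 + \left(\left(\frac{2}{3} + \frac{1}{9} \cdot 1\right) + 4\right) \left(-5\right) \left(-1\right) = 134 + \left(\left(\frac{2}{3} + \frac{1}{9}\right) + 4\right) \left(-5\right) \left(-1\right) = 134 + \left(\frac{7}{9} + 4\right) \left(-5\right) \left(-1\right) = 134 + \frac{43}{9} \left(-5\right) \left(-1\right) = 134 - - \frac{215}{9} = 134 + \frac{215}{9} = \frac{1421}{9}$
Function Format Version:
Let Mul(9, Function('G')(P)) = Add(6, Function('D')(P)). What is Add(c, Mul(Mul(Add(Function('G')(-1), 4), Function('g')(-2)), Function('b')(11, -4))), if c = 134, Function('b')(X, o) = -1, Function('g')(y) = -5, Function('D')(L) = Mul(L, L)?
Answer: Rational(1421, 9) ≈ 157.89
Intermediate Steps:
Function('D')(L) = Pow(L, 2)
Function('G')(P) = Add(Rational(2, 3), Mul(Rational(1, 9), Pow(P, 2))) (Function('G')(P) = Mul(Rational(1, 9), Add(6, Pow(P, 2))) = Add(Rational(2, 3), Mul(Rational(1, 9), Pow(P, 2))))
Add(c, Mul(Mul(Add(Function('G')(-1), 4), Function('g')(-2)), Function('b')(11, -4))) = Add(134, Mul(Mul(Add(Add(Rational(2, 3), Mul(Rational(1, 9), Pow(-1, 2))), 4), -5), -1)) = Add(134, Mul(Mul(Add(Add(Rational(2, 3), Mul(Rational(1, 9), 1)), 4), -5), -1)) = Add(134, Mul(Mul(Add(Add(Rational(2, 3), Rational(1, 9)), 4), -5), -1)) = Add(134, Mul(Mul(Add(Rational(7, 9), 4), -5), -1)) = Add(134, Mul(Mul(Rational(43, 9), -5), -1)) = Add(134, Mul(Rational(-215, 9), -1)) = Add(134, Rational(215, 9)) = Rational(1421, 9)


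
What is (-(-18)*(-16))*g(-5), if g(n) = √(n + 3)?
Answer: -288*I*√2 ≈ -407.29*I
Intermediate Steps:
g(n) = √(3 + n)
(-(-18)*(-16))*g(-5) = (-(-18)*(-16))*√(3 - 5) = (-18*16)*√(-2) = -288*I*√2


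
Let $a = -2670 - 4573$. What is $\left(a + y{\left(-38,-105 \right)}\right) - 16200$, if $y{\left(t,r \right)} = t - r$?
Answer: $-23376$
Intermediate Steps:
$a = -7243$ ($a = -2670 - 4573 = -7243$)
$\left(a + y{\left(-38,-105 \right)}\right) - 16200 = \left(-7243 - -67\right) - 16200 = \left(-7243 + \left(-38 + 105\right)\right) - 16200 = \left(-7243 + 67\right) - 16200 = -7176 - 16200 = -23376$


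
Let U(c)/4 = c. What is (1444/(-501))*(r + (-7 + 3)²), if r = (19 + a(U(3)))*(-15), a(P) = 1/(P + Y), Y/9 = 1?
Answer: 2726272/3507 ≈ 777.38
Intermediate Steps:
Y = 9 (Y = 9*1 = 9)
U(c) = 4*c
a(P) = 1/(9 + P) (a(P) = 1/(P + 9) = 1/(9 + P))
r = -2000/7 (r = (19 + 1/(9 + 4*3))*(-15) = (19 + 1/(9 + 12))*(-15) = (19 + 1/21)*(-15) = (400/21)*(-15) = -2000/7 ≈ -285.71)
(1444/(-501))*(r + (-7 + 3)²) = (1444/(-501))*(-2000/7 + (-7 + 3)²) = (1444*(-1/501))*(-2000/7 + (-4)²) = -1444*(-2000/7 + 16)/501 = -1444/501*(-1888/7) = 2726272/3507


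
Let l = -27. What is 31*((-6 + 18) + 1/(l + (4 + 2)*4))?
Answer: 1085/3 ≈ 361.67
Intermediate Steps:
31*((-6 + 18) + 1/(l + (4 + 2)*4)) = 31*((-6 + 18) + 1/(-27 + (4 + 2)*4)) = 31*(12 + 1/(-27 + 6*4)) = 31*(12 + 1/(-27 + 24)) = 31*(12 + 1/(-3)) = 31*(12 - ⅓) = 31*(35/3) = 1085/3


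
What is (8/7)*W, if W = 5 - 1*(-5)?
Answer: 80/7 ≈ 11.429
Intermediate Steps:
W = 10 (W = 5 + 5 = 10)
(8/7)*W = (8/7)*10 = 80/7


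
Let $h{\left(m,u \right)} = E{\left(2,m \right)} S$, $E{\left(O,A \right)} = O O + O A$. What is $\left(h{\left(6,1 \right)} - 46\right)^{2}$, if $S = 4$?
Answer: $324$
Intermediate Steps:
$E{\left(O,A \right)} = O^{2} + A O$
$h{\left(m,u \right)} = 16 + 8 m$ ($h{\left(m,u \right)} = 2 \left(m + 2\right) 4 = 2 \left(2 + m\right) 4 = \left(4 + 2 m\right) 4 = 16 + 8 m$)
$\left(h{\left(6,1 \right)} - 46\right)^{2} = \left(\left(16 + 8 \cdot 6\right) - 46\right)^{2} = \left(\left(16 + 48\right) - 46\right)^{2} = \left(64 - 46\right)^{2} = 18^{2} = 324$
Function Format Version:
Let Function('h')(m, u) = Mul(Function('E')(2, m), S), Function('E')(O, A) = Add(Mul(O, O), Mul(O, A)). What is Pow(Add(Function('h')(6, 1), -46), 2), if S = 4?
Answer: 324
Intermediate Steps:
Function('E')(O, A) = Add(Pow(O, 2), Mul(A, O))
Function('h')(m, u) = Add(16, Mul(8, m)) (Function('h')(m, u) = Mul(Mul(2, Add(m, 2)), 4) = Mul(Mul(2, Add(2, m)), 4) = Mul(Add(4, Mul(2, m)), 4) = Add(16, Mul(8, m)))
Pow(Add(Function('h')(6, 1), -46), 2) = Pow(Add(Add(16, Mul(8, 6)), -46), 2) = Pow(Add(Add(16, 48), -46), 2) = Pow(Add(64, -46), 2) = Pow(18, 2) = 324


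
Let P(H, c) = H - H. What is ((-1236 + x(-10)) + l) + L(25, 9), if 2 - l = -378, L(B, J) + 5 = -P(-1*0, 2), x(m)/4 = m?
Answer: -901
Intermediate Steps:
x(m) = 4*m
P(H, c) = 0
L(B, J) = -5 (L(B, J) = -5 - 1*0 = -5 + 0 = -5)
l = 380 (l = 2 - 1*(-378) = 2 + 378 = 380)
((-1236 + x(-10)) + l) + L(25, 9) = ((-1236 + 4*(-10)) + 380) - 5 = ((-1236 - 40) + 380) - 5 = (-1276 + 380) - 5 = -896 - 5 = -901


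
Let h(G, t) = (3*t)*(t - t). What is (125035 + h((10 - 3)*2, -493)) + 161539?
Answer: 286574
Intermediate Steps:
h(G, t) = 0 (h(G, t) = (3*t)*0 = 0)
(125035 + h((10 - 3)*2, -493)) + 161539 = (125035 + 0) + 161539 = 125035 + 161539 = 286574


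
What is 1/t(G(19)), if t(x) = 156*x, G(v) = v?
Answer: 1/2964 ≈ 0.00033738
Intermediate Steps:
1/t(G(19)) = 1/(156*19) = 1/2964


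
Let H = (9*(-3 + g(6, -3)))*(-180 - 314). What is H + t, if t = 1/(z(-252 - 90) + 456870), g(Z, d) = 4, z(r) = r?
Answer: -2029723487/456528 ≈ -4446.0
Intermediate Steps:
t = 1/456528 (t = 1/((-252 - 90) + 456870) = 1/(-342 + 456870) = 1/456528 ≈ 2.1904e-6)
H = -4446 (H = (9*(-3 + 4))*(-180 - 314) = (9*1)*(-494) = 9*(-494) = -4446)
H + t = -4446 + 1/456528 = -2029723487/456528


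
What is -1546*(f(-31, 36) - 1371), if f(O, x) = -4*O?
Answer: 1927862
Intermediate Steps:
-1546*(f(-31, 36) - 1371) = -1546*(-4*(-31) - 1371) = -1546*(124 - 1371) = -1546*(-1247) = 1927862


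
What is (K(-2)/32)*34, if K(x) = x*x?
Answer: 17/4 ≈ 4.2500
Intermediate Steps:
K(x) = x²
(K(-2)/32)*34 = ((-2)²/32)*34 = (4*(1/32))*34 = (⅛)*34 = 17/4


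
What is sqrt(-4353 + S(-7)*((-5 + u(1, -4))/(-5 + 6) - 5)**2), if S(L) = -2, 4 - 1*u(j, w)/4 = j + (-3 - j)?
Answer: I*sqrt(5001) ≈ 70.718*I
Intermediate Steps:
u(j, w) = 28 (u(j, w) = 16 - 4*(j + (-3 - j)) = 16 - 4*(-3) = 16 + 12 = 28)
sqrt(-4353 + S(-7)*((-5 + u(1, -4))/(-5 + 6) - 5)**2) = sqrt(-4353 - 2*((-5 + 28)/(-5 + 6) - 5)**2) = sqrt(-4353 - 2*(23/1 - 5)**2) = sqrt(-4353 - 2*(23*1 - 5)**2) = sqrt(-4353 - 2*(23 - 5)**2) = sqrt(-4353 - 2*18**2) = sqrt(-4353 - 2*324) = sqrt(-4353 - 648) = sqrt(-5001) = I*sqrt(5001)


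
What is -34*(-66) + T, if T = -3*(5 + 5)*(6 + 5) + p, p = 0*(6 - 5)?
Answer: 1914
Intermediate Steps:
p = 0 (p = 0*1 = 0)
T = -330 (T = -3*(5 + 5)*(6 + 5) + 0 = -30*11 + 0 = -3*110 + 0 = -330 + 0 = -330)
-34*(-66) + T = -34*(-66) - 330 = 2244 - 330 = 1914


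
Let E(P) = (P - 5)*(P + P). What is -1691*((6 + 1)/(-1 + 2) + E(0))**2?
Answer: -82859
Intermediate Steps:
E(P) = 2*P*(-5 + P) (E(P) = (-5 + P)*(2*P) = 2*P*(-5 + P))
-1691*((6 + 1)/(-1 + 2) + E(0))**2 = -1691*((6 + 1)/(-1 + 2) + 2*0*(-5 + 0))**2 = -1691*(7/1 + 2*0*(-5))**2 = -1691*(7*1 + 0)**2 = -1691*(7 + 0)**2 = -1691*7**2 = -1691*49 = -82859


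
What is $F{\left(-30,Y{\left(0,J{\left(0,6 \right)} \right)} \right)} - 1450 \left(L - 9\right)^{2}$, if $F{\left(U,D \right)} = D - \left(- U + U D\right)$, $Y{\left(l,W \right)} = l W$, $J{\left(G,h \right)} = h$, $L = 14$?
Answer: $-36280$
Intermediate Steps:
$Y{\left(l,W \right)} = W l$
$F{\left(U,D \right)} = D + U - D U$ ($F{\left(U,D \right)} = D - \left(- U + D U\right) = D + U - D U$)
$F{\left(-30,Y{\left(0,J{\left(0,6 \right)} \right)} \right)} - 1450 \left(L - 9\right)^{2} = \left(6 \cdot 0 - 30 - 6 \cdot 0 \left(-30\right)\right) - 1450 \left(14 - 9\right)^{2} = \left(0 - 30 - 0 \left(-30\right)\right) - 1450 \cdot 5^{2} = \left(0 - 30 + 0\right) - 36250 = -30 - 36250 = -36280$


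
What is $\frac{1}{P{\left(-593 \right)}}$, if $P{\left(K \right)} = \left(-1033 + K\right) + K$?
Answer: $- \frac{1}{2219} \approx -0.00045065$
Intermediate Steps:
$P{\left(K \right)} = -1033 + 2 K$
$\frac{1}{P{\left(-593 \right)}} = \frac{1}{-1033 + 2 \left(-593\right)} = \frac{1}{-1033 - 1186} = \frac{1}{-2219} = - \frac{1}{2219}$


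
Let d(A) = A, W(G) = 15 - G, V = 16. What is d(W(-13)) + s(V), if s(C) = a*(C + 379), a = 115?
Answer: 45453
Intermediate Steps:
s(C) = 43585 + 115*C (s(C) = 115*(C + 379) = 115*(379 + C) = 43585 + 115*C)
d(W(-13)) + s(V) = (15 - 1*(-13)) + (43585 + 115*16) = (15 + 13) + (43585 + 1840) = 28 + 45425 = 45453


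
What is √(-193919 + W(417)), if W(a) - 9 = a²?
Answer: I*√20021 ≈ 141.5*I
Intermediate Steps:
W(a) = 9 + a²
√(-193919 + W(417)) = √(-193919 + (9 + 417²)) = √(-193919 + (9 + 173889)) = √(-193919 + 173898) = √(-20021) = I*√20021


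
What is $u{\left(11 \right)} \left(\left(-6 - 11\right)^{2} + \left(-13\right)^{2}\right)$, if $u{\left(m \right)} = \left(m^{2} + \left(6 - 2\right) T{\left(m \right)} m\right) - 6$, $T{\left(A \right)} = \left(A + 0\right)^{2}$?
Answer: $2491062$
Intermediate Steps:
$T{\left(A \right)} = A^{2}$
$u{\left(m \right)} = -6 + m^{2} + 4 m^{3}$ ($u{\left(m \right)} = \left(m^{2} + \left(6 - 2\right) m^{2} m\right) - 6 = \left(m^{2} + 4 m^{2} m\right) - 6 = \left(m^{2} + 4 m^{3}\right) - 6 = -6 + m^{2} + 4 m^{3}$)
$u{\left(11 \right)} \left(\left(-6 - 11\right)^{2} + \left(-13\right)^{2}\right) = \left(-6 + 11^{2} + 4 \cdot 11^{3}\right) \left(\left(-6 - 11\right)^{2} + \left(-13\right)^{2}\right) = \left(-6 + 121 + 4 \cdot 1331\right) \left(\left(-17\right)^{2} + 169\right) = \left(-6 + 121 + 5324\right) \left(289 + 169\right) = 5439 \cdot 458 = 2491062$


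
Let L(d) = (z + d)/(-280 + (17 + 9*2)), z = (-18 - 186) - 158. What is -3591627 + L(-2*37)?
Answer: -879948179/245 ≈ -3.5916e+6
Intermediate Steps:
z = -362 (z = -204 - 158 = -362)
L(d) = 362/245 - d/245 (L(d) = (-362 + d)/(-280 + (17 + 9*2)) = (-362 + d)/(-280 + (17 + 18)) = (-362 + d)/(-280 + 35) = (-362 + d)/(-245) = (-362 + d)*(-1/245) = 362/245 - d/245)
-3591627 + L(-2*37) = -3591627 + (362/245 - (-2)*37/245) = -3591627 + (362/245 - 1/245*(-74)) = -3591627 + (362/245 + 74/245) = -3591627 + 436/245 = -879948179/245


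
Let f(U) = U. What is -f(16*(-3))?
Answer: 48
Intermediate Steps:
-f(16*(-3)) = -16*(-3) = -1*(-48) = 48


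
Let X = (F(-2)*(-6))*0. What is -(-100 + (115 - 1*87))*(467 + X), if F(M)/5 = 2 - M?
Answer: 33624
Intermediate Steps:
F(M) = 10 - 5*M (F(M) = 5*(2 - M) = 10 - 5*M)
X = 0 (X = ((10 - 5*(-2))*(-6))*0 = ((10 + 10)*(-6))*0 = (20*(-6))*0 = -120*0 = 0)
-(-100 + (115 - 1*87))*(467 + X) = -(-100 + (115 - 1*87))*(467 + 0) = -(-100 + (115 - 87))*467 = -(-100 + 28)*467 = -(-72)*467 = -1*(-33624) = 33624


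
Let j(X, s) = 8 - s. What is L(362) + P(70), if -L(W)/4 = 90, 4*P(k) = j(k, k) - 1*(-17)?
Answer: -1485/4 ≈ -371.25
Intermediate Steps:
P(k) = 25/4 - k/4 (P(k) = ((8 - k) - 1*(-17))/4 = ((8 - k) + 17)/4 = (25 - k)/4 = 25/4 - k/4)
L(W) = -360 (L(W) = -4*90 = -360)
L(362) + P(70) = -360 + (25/4 - ¼*70) = -360 + (25/4 - 35/2) = -360 - 45/4 = -1485/4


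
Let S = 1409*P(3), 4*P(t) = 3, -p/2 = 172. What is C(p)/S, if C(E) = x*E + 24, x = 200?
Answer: -275104/4227 ≈ -65.083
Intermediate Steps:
p = -344 (p = -2*172 = -344)
P(t) = 3/4 (P(t) = (1/4)*3 = 3/4)
C(E) = 24 + 200*E (C(E) = 200*E + 24 = 24 + 200*E)
S = 4227/4 (S = 1409*(3/4) = 4227/4 ≈ 1056.8)
C(p)/S = (24 + 200*(-344))/(4227/4) = (24 - 68800)*(4/4227) = -68776*4/4227 = -275104/4227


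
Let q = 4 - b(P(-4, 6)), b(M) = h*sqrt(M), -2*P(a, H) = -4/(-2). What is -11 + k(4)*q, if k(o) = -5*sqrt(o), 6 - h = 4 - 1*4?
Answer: -51 + 60*I ≈ -51.0 + 60.0*I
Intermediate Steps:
h = 6 (h = 6 - (4 - 1*4) = 6 - (4 - 4) = 6 - 1*0 = 6 + 0 = 6)
P(a, H) = -1 (P(a, H) = -(-2)/(-2) = -(-2)*(-1)/2 = -1/2*2 = -1)
b(M) = 6*sqrt(M)
q = 4 - 6*I (q = 4 - 6*sqrt(-1) = 4 - 6*I ≈ 4.0 - 6.0*I)
-11 + k(4)*q = -11 + (-5*sqrt(4))*(4 - 6*I) = -11 + (-5*2)*(4 - 6*I) = -11 - 10*(4 - 6*I) = -11 + (-40 + 60*I) = -51 + 60*I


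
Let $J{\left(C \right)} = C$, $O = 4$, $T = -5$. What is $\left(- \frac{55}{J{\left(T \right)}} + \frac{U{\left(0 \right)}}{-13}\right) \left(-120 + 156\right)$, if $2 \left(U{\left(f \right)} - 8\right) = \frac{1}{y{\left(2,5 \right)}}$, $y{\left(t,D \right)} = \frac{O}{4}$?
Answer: $\frac{4842}{13} \approx 372.46$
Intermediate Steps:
$y{\left(t,D \right)} = 1$ ($y{\left(t,D \right)} = \frac{4}{4} = 4 \cdot \frac{1}{4} = 1$)
$U{\left(f \right)} = \frac{17}{2}$ ($U{\left(f \right)} = 8 + \frac{1}{2 \cdot 1} = 8 + \frac{1}{2} \cdot 1 = 8 + \frac{1}{2} = \frac{17}{2}$)
$\left(- \frac{55}{J{\left(T \right)}} + \frac{U{\left(0 \right)}}{-13}\right) \left(-120 + 156\right) = \left(- \frac{55}{-5} + \frac{17}{2 \left(-13\right)}\right) \left(-120 + 156\right) = \left(\left(-55\right) \left(- \frac{1}{5}\right) + \frac{17}{2} \left(- \frac{1}{13}\right)\right) 36 = \left(11 - \frac{17}{26}\right) 36 = \frac{269}{26} \cdot 36 = \frac{4842}{13}$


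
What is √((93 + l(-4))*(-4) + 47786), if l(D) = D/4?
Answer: √47418 ≈ 217.76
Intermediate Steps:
l(D) = D/4 (l(D) = D*(¼) = D/4)
√((93 + l(-4))*(-4) + 47786) = √((93 + (¼)*(-4))*(-4) + 47786) = √((93 - 1)*(-4) + 47786) = √(92*(-4) + 47786) = √(-368 + 47786) = √47418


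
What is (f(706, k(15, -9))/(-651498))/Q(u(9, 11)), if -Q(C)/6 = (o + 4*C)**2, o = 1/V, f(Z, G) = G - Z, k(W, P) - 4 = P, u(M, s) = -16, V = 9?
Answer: -6399/143601017500 ≈ -4.4561e-8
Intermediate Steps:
k(W, P) = 4 + P
o = 1/9 ≈ 0.11111
Q(C) = -6*(1/9 + 4*C)**2
(f(706, k(15, -9))/(-651498))/Q(u(9, 11)) = (((4 - 9) - 1*706)/(-651498))/((-2*(1 + 36*(-16))**2/27)) = ((-5 - 706)*(-1/651498))/((-2*(1 - 576)**2/27)) = (-711*(-1/651498))/((-2/27*(-575)**2)) = 237/(217166*((-2/27*330625))) = 237/(217166*(-661250/27)) = (237/217166)*(-27/661250) = -6399/143601017500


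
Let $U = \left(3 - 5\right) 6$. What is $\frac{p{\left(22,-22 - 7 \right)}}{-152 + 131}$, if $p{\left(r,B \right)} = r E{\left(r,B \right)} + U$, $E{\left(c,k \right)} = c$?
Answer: $- \frac{472}{21} \approx -22.476$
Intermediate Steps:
$U = -12$ ($U = \left(-2\right) 6 = -12$)
$p{\left(r,B \right)} = -12 + r^{2}$ ($p{\left(r,B \right)} = r r - 12 = r^{2} - 12 = -12 + r^{2}$)
$\frac{p{\left(22,-22 - 7 \right)}}{-152 + 131} = \frac{-12 + 22^{2}}{-152 + 131} = \frac{-12 + 484}{-21} = \left(- \frac{1}{21}\right) 472 = - \frac{472}{21}$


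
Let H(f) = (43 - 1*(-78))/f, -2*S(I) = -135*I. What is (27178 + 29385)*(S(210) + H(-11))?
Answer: 801158332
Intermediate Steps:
S(I) = 135*I/2 (S(I) = -(-135)*I/2 = 135*I/2)
H(f) = 121/f (H(f) = (43 + 78)/f = 121/f)
(27178 + 29385)*(S(210) + H(-11)) = (27178 + 29385)*((135/2)*210 + 121/(-11)) = 56563*(14175 + 121*(-1/11)) = 56563*(14175 - 11) = 56563*14164 = 801158332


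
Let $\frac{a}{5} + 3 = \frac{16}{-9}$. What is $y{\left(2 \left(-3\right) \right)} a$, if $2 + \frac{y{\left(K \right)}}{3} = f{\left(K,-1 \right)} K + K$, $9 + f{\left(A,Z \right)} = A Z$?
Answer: $- \frac{2150}{3} \approx -716.67$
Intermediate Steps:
$f{\left(A,Z \right)} = -9 + A Z$
$y{\left(K \right)} = -6 + 3 K + 3 K \left(-9 - K\right)$ ($y{\left(K \right)} = -6 + 3 \left(\left(-9 + K \left(-1\right)\right) K + K\right) = -6 + 3 \left(\left(-9 - K\right) K + K\right) = -6 + 3 \left(K \left(-9 - K\right) + K\right) = -6 + 3 \left(K + K \left(-9 - K\right)\right) = -6 + \left(3 K + 3 K \left(-9 - K\right)\right) = -6 + 3 K + 3 K \left(-9 - K\right)$)
$a = - \frac{215}{9}$ ($a = -15 + 5 \frac{16}{-9} = -15 + 5 \cdot 16 \left(- \frac{1}{9}\right) = -15 + 5 \left(- \frac{16}{9}\right) = -15 - \frac{80}{9} = - \frac{215}{9} \approx -23.889$)
$y{\left(2 \left(-3\right) \right)} a = \left(-6 + 3 \cdot 2 \left(-3\right) - 3 \cdot 2 \left(-3\right) \left(9 + 2 \left(-3\right)\right)\right) \left(- \frac{215}{9}\right) = \left(-6 + 3 \left(-6\right) - - 18 \left(9 - 6\right)\right) \left(- \frac{215}{9}\right) = \left(-6 - 18 - \left(-18\right) 3\right) \left(- \frac{215}{9}\right) = \left(-6 - 18 + 54\right) \left(- \frac{215}{9}\right) = 30 \left(- \frac{215}{9}\right) = - \frac{2150}{3}$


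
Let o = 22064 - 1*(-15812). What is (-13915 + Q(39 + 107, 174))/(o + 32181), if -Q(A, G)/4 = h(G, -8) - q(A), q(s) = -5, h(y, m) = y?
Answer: -14631/70057 ≈ -0.20884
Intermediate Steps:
Q(A, G) = -20 - 4*G (Q(A, G) = -4*(G - 1*(-5)) = -4*(G + 5) = -4*(5 + G) = -20 - 4*G)
o = 37876 (o = 22064 + 15812 = 37876)
(-13915 + Q(39 + 107, 174))/(o + 32181) = (-13915 + (-20 - 4*174))/(37876 + 32181) = (-13915 + (-20 - 696))/70057 = (-13915 - 716)*(1/70057) = -14631*1/70057 = -14631/70057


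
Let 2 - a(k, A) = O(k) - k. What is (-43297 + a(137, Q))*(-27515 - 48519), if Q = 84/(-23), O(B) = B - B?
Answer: 3281475372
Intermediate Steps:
O(B) = 0
Q = -84/23 (Q = 84*(-1/23) = -84/23 ≈ -3.6522)
a(k, A) = 2 + k (a(k, A) = 2 - (0 - k) = 2 - (-1)*k = 2 + k)
(-43297 + a(137, Q))*(-27515 - 48519) = (-43297 + (2 + 137))*(-27515 - 48519) = (-43297 + 139)*(-76034) = -43158*(-76034) = 3281475372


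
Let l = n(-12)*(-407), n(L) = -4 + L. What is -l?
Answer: -6512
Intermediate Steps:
l = 6512 (l = (-4 - 12)*(-407) = -16*(-407) = 6512)
-l = -1*6512 = -6512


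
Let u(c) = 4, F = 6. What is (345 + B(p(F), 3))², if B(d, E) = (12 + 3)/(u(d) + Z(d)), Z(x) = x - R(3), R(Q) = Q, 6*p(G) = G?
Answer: 497025/4 ≈ 1.2426e+5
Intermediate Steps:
p(G) = G/6
Z(x) = -3 + x (Z(x) = x - 1*3 = x - 3 = -3 + x)
B(d, E) = 15/(1 + d) (B(d, E) = (12 + 3)/(4 + (-3 + d)) = 15/(1 + d))
(345 + B(p(F), 3))² = (345 + 15/(1 + (⅙)*6))² = (345 + 15/(1 + 1))² = (345 + 15/2)² = (705/2)² = 497025/4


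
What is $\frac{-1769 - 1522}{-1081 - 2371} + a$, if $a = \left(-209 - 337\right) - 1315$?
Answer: $- \frac{6420881}{3452} \approx -1860.0$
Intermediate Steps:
$a = -1861$ ($a = -546 - 1315 = -1861$)
$\frac{-1769 - 1522}{-1081 - 2371} + a = \frac{-1769 - 1522}{-1081 - 2371} - 1861 = - \frac{3291}{-3452} - 1861 = \left(-3291\right) \left(- \frac{1}{3452}\right) - 1861 = \frac{3291}{3452} - 1861 = - \frac{6420881}{3452}$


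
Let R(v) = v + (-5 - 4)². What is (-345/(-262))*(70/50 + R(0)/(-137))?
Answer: 19113/17947 ≈ 1.0650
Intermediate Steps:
R(v) = 81 + v (R(v) = v + (-9)² = v + 81 = 81 + v)
(-345/(-262))*(70/50 + R(0)/(-137)) = (-345/(-262))*(70/50 + (81 + 0)/(-137)) = (-345*(-1/262))*(70*(1/50) + 81*(-1/137)) = 345*(7/5 - 81/137)/262 = (345/262)*(554/685) = 19113/17947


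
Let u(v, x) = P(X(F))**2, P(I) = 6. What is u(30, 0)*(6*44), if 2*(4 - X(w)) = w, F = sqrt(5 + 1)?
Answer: 9504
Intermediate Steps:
F = sqrt(6) ≈ 2.4495
X(w) = 4 - w/2
u(v, x) = 36 (u(v, x) = 6**2 = 36)
u(30, 0)*(6*44) = 36*(6*44) = 36*264 = 9504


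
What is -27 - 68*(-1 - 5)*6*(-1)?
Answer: -2475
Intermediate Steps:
-27 - 68*(-1 - 5)*6*(-1) = -27 - 68*(-6*6)*(-1) = -27 - (-2448)*(-1) = -27 - 68*36 = -27 - 2448 = -2475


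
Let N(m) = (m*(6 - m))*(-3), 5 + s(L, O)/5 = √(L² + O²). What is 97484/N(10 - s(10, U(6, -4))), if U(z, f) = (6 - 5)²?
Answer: 1437889/27365 + 389936*√101/82095 ≈ 100.28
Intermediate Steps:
U(z, f) = 1 (U(z, f) = 1² = 1)
s(L, O) = -25 + 5*√(L² + O²)
N(m) = -3*m*(6 - m)
97484/N(10 - s(10, U(6, -4))) = 97484/((3*(10 - (-25 + 5*√(10² + 1²)))*(-6 + (10 - (-25 + 5*√(10² + 1²)))))) = 97484/((3*(10 - (-25 + 5*√(100 + 1)))*(-6 + (10 - (-25 + 5*√(100 + 1)))))) = 97484/((3*(10 - (-25 + 5*√101))*(-6 + (10 - (-25 + 5*√101))))) = 97484/((3*(10 + (25 - 5*√101))*(-6 + (10 + (25 - 5*√101))))) = 97484/((3*(35 - 5*√101)*(-6 + (35 - 5*√101)))) = 97484/((3*(35 - 5*√101)*(29 - 5*√101))) = 97484/((3*(29 - 5*√101)*(35 - 5*√101))) = 97484*(1/(3*(29 - 5*√101)*(35 - 5*√101))) = 97484/(3*(29 - 5*√101)*(35 - 5*√101))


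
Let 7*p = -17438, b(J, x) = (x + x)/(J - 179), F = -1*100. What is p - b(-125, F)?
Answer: -662819/266 ≈ -2491.8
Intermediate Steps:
F = -100
b(J, x) = 2*x/(-179 + J) (b(J, x) = (2*x)/(-179 + J) = 2*x/(-179 + J))
p = -17438/7 (p = (⅐)*(-17438) = -17438/7 ≈ -2491.1)
p - b(-125, F) = -17438/7 - 2*(-100)/(-179 - 125) = -17438/7 - 2*(-100)/(-304) = -17438/7 - 2*(-100)*(-1)/304 = -17438/7 - 1*25/38 = -17438/7 - 25/38 = -662819/266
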